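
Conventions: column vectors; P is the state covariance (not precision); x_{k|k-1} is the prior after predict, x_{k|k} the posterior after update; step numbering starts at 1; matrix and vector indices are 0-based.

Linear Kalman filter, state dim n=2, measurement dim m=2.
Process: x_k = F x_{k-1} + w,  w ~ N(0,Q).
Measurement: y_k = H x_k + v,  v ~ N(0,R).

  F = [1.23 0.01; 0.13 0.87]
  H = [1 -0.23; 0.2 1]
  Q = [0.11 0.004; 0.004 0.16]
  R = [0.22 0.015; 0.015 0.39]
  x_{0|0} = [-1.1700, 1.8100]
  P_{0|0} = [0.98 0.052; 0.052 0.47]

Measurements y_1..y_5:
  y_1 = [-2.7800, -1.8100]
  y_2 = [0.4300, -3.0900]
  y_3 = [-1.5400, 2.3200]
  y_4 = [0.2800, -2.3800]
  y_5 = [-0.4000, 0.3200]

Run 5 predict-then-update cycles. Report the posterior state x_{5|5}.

step 1: x^-=[-1.4210, 1.4226]  P^-=[1.5940 0.2205; 0.2205 0.5441]  S=[1.7413 0.4190; 0.4190 1.0860]  K=[0.8452 0.1705; -0.0833 0.5737]  nu=[-1.0318, -2.9484]  x^+=[-2.7957, -0.1830]  P^+=[0.1976 0.0396; 0.0396 0.2146]
step 2: x^-=[-3.4406, -0.5226]  P^-=[0.4100 0.0799; 0.0799 0.3347]  S=[0.6109 0.0963; 0.0963 0.7731]  K=[0.6202 0.1322; -0.0680 0.4621]  nu=[3.7503, -1.8792]  x^+=[-1.3632, -1.6461]  P^+=[0.1457 0.0317; 0.0317 0.1729]
step 3: x^-=[-1.6932, -1.6093]  P^-=[0.3313 0.0628; 0.0628 0.3005]  S=[0.5383 0.0721; 0.0721 0.7288]  K=[0.5725 0.1205; -0.0701 0.4364]  nu=[-0.2169, 4.2679]  x^+=[-1.3032, 0.2686]  P^+=[0.1343 0.0287; 0.0287 0.1634]
step 4: x^-=[-1.6003, 0.0642]  P^-=[0.3140 0.0577; 0.0577 0.2925]  S=[0.5229 0.0655; 0.0655 0.7181]  K=[0.5605 0.1166; -0.0723 0.4299]  nu=[1.8951, -2.1242]  x^+=[-0.7859, -0.9859]  P^+=[0.1314 0.0276; 0.0276 0.1611]
step 5: x^-=[-0.9765, -0.9599]  P^-=[0.3095 0.0560; 0.0560 0.2904]  S=[0.5191 0.0635; 0.0635 0.7151]  K=[0.5573 0.1153; -0.0732 0.4282]  nu=[0.3557, 1.4752]  x^+=[-0.6081, -0.3543]  P^+=[0.1306 0.0272; 0.0272 0.1605]

x_post = [-0.6081, -0.3543]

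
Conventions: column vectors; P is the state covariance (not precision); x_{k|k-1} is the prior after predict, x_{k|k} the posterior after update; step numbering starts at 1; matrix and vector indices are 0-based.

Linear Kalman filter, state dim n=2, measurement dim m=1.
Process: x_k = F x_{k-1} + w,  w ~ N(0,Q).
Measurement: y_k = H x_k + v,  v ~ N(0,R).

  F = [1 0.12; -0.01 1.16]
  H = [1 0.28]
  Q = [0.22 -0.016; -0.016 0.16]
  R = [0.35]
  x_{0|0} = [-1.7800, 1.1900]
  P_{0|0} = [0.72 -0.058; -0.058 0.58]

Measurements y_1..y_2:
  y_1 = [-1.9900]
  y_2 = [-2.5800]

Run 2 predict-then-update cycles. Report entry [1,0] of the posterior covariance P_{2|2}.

P_post[1,0] = -0.2494

step 1: x^-=[-1.6372, 1.3982]  P^-=[0.9344 -0.0097; -0.0097 0.9419]  S=[1.3529]  K=[0.6887; 0.1878]  nu=[-0.7443]  x^+=[-2.1498, 1.2584]  P^+=[0.2927 -0.1846; -0.1846 0.8942]
step 2: x^-=[-1.9988, 1.4813]  P^-=[0.4813 -0.1084; -0.1084 1.3675]  S=[0.8778]  K=[0.5137; 0.3127]  nu=[-0.9960]  x^+=[-2.5104, 1.1699]  P^+=[0.2496 -0.2494; -0.2494 1.2817]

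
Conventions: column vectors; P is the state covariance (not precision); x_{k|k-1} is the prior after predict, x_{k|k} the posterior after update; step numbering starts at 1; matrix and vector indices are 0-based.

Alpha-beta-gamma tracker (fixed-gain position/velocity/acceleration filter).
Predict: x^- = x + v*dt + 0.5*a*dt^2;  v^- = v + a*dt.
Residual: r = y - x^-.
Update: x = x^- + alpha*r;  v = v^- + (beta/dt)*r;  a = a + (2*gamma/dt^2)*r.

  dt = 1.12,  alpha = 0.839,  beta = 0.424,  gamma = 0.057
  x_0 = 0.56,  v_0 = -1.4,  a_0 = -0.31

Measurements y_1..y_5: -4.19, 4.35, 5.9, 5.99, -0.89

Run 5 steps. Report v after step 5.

v_post = -1.1875

step 1: x_pred=-1.2024  r=-2.9876  x^+=-3.7090  v^+=-2.8782  a^+=-0.5815
step 2: x_pred=-7.2973  r=11.6473  x^+=2.4748  v^+=0.8798  a^+=0.4770
step 3: x_pred=3.7594  r=2.1406  x^+=5.5554  v^+=2.2245  a^+=0.6715
step 4: x_pred=8.4679  r=-2.4779  x^+=6.3889  v^+=2.0385  a^+=0.4463
step 5: x_pred=8.9520  r=-9.8420  x^+=0.6946  v^+=-1.1875  a^+=-0.4481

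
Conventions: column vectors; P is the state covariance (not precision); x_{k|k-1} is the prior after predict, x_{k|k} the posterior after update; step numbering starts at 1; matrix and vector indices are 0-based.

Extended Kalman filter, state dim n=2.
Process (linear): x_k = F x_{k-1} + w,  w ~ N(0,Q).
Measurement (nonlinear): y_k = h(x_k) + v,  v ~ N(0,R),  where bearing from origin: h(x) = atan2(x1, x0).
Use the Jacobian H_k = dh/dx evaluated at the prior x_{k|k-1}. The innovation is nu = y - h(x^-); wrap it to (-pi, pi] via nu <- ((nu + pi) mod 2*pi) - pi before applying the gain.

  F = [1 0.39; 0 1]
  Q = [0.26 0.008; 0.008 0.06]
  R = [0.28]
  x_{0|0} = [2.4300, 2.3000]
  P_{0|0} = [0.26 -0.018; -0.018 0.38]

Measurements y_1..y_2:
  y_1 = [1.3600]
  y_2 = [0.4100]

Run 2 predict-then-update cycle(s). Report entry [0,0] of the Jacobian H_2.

H_jac[0,0] = -0.1055

step 1: x^-=[3.3270, 2.3000]  P^-=[0.5638 0.1382; 0.1382 0.4400]  H_jac=[-0.1406 0.2034]  S=[0.3014]  K=[-0.1697; 0.2324]  nu=[0.7551]  x^+=[3.1989, 2.4755]  P^+=[0.5551 0.1501; 0.1501 0.4237]
step 2: x^-=[4.1643, 2.4755]  P^-=[0.9966 0.3233; 0.3233 0.4837]  H_jac=[-0.1055 0.1774]  S=[0.2942]  K=[-0.1623; 0.1758]  nu=[-0.1263]  x^+=[4.1848, 2.4533]  P^+=[0.9888 0.3317; 0.3317 0.4746]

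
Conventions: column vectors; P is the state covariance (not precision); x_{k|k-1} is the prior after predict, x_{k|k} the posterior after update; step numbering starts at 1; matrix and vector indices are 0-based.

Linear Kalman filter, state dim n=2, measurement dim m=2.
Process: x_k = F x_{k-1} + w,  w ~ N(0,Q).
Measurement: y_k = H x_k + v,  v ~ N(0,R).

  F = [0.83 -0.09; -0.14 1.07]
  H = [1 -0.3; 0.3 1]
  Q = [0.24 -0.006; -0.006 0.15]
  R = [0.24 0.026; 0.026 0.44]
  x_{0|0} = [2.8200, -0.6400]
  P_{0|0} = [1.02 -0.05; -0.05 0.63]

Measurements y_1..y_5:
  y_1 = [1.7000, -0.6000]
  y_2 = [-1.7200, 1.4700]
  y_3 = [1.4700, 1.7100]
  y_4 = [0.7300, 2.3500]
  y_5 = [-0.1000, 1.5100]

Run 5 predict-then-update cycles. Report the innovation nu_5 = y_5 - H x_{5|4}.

step 1: x^-=[2.3982, -1.0796]  P^-=[0.9553 -0.2302; -0.2302 0.9063]  S=[1.4150 -0.1688; -0.1688 1.2941]  K=[0.7406 0.1402; -0.2821 0.6101]  nu=[-1.0221, -0.2399]  x^+=[1.6076, -0.9377]  P^+=[0.1887 0.0243; 0.0243 0.2538]
step 2: x^-=[1.4187, -1.2284]  P^-=[0.3684 -0.0305; -0.0305 0.4370]  S=[0.6660 -0.0223; -0.0223 0.8919]  K=[0.5704 0.1040; -0.2267 0.4741]  nu=[-3.5072, 2.2727]  x^+=[-0.3453, 0.6442]  P^+=[0.1447 0.0172; 0.0172 0.1975]
step 3: x^-=[-0.3445, 0.7377]  P^-=[0.3387 -0.0264; -0.0264 0.3739]  S=[0.6282 -0.0085; -0.0085 0.8285]  K=[0.5531 0.0965; -0.2145 0.4395]  nu=[2.0358, 1.0757]  x^+=[0.8854, 0.7736]  P^+=[0.1397 0.0149; 0.0149 0.1833]
step 4: x^-=[0.6652, 0.7038]  P^-=[0.3355 -0.0264; -0.0264 0.3581]  S=[0.6236 -0.0048; -0.0048 0.8125]  K=[0.5515 0.0946; -0.2113 0.4298]  nu=[0.2759, 1.4466]  x^+=[0.9543, 1.2672]  P^+=[0.1391 0.0143; 0.0143 0.1793]
step 5: x^-=[0.6780, 1.2223]  P^-=[0.3351 -0.0266; -0.0266 0.3538]  S=[0.6229 -0.0038; -0.0038 0.8080]  K=[0.5514 0.0941; -0.2105 0.4270]  nu=[-0.4113, 0.0843]  x^+=[0.4592, 1.3449]  P^+=[0.1390 0.0140; 0.0140 0.1782]

innov = [-0.4113, 0.0843]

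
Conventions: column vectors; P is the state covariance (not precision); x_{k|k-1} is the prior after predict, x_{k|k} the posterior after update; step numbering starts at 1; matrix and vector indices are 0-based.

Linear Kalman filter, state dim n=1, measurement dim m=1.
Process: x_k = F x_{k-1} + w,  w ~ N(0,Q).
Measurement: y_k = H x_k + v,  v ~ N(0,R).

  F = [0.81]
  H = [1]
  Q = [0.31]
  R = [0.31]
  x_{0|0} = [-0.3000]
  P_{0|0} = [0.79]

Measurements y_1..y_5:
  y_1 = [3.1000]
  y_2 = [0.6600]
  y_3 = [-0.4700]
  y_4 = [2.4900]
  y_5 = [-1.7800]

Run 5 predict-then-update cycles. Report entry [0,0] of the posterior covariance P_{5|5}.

step 1: x^-=[-0.2430]  P^-=[0.8283]  S=[1.1383]  K=[0.7277]  nu=[3.3430]  x^+=[2.1896]  P^+=[0.2256]
step 2: x^-=[1.7736]  P^-=[0.4580]  S=[0.7680]  K=[0.5964]  nu=[-1.1136]  x^+=[1.1095]  P^+=[0.1849]
step 3: x^-=[0.8987]  P^-=[0.4313]  S=[0.7413]  K=[0.5818]  nu=[-1.3687]  x^+=[0.1024]  P^+=[0.1804]
step 4: x^-=[0.0829]  P^-=[0.4283]  S=[0.7383]  K=[0.5801]  nu=[2.4071]  x^+=[1.4794]  P^+=[0.1798]
step 5: x^-=[1.1983]  P^-=[0.4280]  S=[0.7380]  K=[0.5799]  nu=[-2.9783]  x^+=[-0.5290]  P^+=[0.1798]

P_post[0,0] = 0.1798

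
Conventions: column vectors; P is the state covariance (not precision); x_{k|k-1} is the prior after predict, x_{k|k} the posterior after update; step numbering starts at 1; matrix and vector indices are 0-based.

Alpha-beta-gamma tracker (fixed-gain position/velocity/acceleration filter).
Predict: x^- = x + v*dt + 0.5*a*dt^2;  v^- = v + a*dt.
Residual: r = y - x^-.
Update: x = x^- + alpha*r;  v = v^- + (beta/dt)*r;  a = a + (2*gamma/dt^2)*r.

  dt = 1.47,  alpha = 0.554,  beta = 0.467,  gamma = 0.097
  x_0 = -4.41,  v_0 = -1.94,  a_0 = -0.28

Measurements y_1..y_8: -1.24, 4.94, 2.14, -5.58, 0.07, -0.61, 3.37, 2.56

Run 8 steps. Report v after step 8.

step 1: x_pred=-7.5643  r=6.3243  x^+=-4.0606  v^+=-0.3424  a^+=0.2878
step 2: x_pred=-4.2531  r=9.1931  x^+=0.8399  v^+=3.0011  a^+=1.1131
step 3: x_pred=6.4542  r=-4.3142  x^+=4.0641  v^+=3.2668  a^+=0.7258
step 4: x_pred=9.6506  r=-15.2306  x^+=1.2128  v^+=-0.5048  a^+=-0.6416
step 5: x_pred=-0.2224  r=0.2924  x^+=-0.0604  v^+=-1.3550  a^+=-0.6153
step 6: x_pred=-2.7171  r=2.1071  x^+=-1.5498  v^+=-1.5901  a^+=-0.4261
step 7: x_pred=-4.3477  r=7.7177  x^+=-0.0721  v^+=0.2352  a^+=0.2667
step 8: x_pred=0.5619  r=1.9981  x^+=1.6689  v^+=1.2621  a^+=0.4461

v_post = 1.2621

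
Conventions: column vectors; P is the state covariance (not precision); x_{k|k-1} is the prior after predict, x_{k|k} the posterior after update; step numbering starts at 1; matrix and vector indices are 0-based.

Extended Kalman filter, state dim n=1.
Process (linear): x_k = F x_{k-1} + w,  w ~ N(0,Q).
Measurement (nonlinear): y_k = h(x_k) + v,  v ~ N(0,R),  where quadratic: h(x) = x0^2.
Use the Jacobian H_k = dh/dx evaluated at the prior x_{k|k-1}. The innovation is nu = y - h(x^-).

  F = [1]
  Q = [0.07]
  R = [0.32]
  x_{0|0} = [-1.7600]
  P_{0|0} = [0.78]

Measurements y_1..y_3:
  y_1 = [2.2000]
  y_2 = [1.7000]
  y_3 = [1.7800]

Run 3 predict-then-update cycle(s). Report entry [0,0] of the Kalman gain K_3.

step 1: x^-=[-1.7600]  P^-=[0.8500]  H_jac=[-3.5200]  S=[10.8518]  K=[-0.2757]  nu=[-0.8976]  x^+=[-1.5125]  P^+=[0.0251]
step 2: x^-=[-1.5125]  P^-=[0.0951]  H_jac=[-3.0250]  S=[1.1899]  K=[-0.2417]  nu=[-0.5877]  x^+=[-1.3705]  P^+=[0.0256]
step 3: x^-=[-1.3705]  P^-=[0.0956]  H_jac=[-2.7410]  S=[1.0380]  K=[-0.2524]  nu=[-0.0982]  x^+=[-1.3457]  P^+=[0.0295]

K[0,0] = -0.2524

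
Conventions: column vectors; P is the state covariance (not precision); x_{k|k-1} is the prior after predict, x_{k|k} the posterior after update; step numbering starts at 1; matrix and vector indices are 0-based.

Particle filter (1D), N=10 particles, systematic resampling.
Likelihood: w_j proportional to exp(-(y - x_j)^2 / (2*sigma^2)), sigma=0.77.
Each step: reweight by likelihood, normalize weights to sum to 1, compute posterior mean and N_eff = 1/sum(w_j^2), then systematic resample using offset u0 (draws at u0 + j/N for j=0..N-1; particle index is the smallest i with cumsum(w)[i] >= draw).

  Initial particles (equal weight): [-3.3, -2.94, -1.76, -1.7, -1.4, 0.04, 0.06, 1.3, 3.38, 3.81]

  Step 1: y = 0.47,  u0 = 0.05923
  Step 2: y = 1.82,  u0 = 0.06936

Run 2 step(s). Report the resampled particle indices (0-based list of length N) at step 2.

resampled_idx = [2, 5, 8, 8, 8, 8, 9, 9, 9, 9]

step 1: w=[0.0000, 0.0000, 0.0064, 0.0080, 0.0221, 0.3610, 0.3662, 0.2360, 0.0003, 0.0000]  mean=0.2887  Neff=3.1182  idx=[5, 5, 5, 5, 6, 6, 6, 6, 7, 7]
step 2: w=[0.0320, 0.0320, 0.0320, 0.0320, 0.0339, 0.0339, 0.0339, 0.0339, 0.3682, 0.3682]  mean=0.9706  Neff=3.5735  idx=[2, 5, 8, 8, 8, 8, 9, 9, 9, 9]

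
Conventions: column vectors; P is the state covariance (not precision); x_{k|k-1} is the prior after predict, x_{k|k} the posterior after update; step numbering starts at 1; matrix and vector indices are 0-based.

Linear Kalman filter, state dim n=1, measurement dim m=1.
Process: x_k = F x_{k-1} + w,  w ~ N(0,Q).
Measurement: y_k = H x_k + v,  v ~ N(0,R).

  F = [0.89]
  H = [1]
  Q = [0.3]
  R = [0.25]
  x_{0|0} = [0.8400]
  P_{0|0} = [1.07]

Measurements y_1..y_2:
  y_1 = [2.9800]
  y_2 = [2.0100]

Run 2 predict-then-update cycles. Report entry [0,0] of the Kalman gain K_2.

step 1: x^-=[0.7476]  P^-=[1.1475]  S=[1.3975]  K=[0.8211]  nu=[2.2324]  x^+=[2.5807]  P^+=[0.2053]
step 2: x^-=[2.2968]  P^-=[0.4626]  S=[0.7126]  K=[0.6492]  nu=[-0.2868]  x^+=[2.1106]  P^+=[0.1623]

K[0,0] = 0.6492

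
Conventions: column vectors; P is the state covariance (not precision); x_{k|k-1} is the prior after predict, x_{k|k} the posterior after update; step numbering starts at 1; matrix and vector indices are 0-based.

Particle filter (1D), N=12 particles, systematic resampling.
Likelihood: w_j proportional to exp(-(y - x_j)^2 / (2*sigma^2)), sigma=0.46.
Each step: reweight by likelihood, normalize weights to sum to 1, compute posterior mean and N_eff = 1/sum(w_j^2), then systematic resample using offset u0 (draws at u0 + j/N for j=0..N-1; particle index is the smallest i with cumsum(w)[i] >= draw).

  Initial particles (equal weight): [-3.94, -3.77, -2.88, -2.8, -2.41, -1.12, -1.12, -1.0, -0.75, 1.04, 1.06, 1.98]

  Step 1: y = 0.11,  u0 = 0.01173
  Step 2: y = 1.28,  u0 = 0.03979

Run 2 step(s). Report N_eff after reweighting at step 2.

step 1: w=[0.0000, 0.0000, 0.0000, 0.0000, 0.0000, 0.0526, 0.0526, 0.1021, 0.3268, 0.2431, 0.2224, 0.0005]  mean=0.0246  Neff=4.3232  idx=[5, 6, 7, 8, 8, 8, 8, 9, 9, 9, 10, 10]
step 2: w=[0.0000, 0.0000, 0.0000, 0.0000, 0.0000, 0.0000, 0.0000, 0.1982, 0.1982, 0.1982, 0.2026, 0.2026]  mean=1.0480  Neff=5.0000  idx=[7, 7, 8, 8, 8, 9, 9, 10, 10, 10, 11, 11]

N_eff = 5.0000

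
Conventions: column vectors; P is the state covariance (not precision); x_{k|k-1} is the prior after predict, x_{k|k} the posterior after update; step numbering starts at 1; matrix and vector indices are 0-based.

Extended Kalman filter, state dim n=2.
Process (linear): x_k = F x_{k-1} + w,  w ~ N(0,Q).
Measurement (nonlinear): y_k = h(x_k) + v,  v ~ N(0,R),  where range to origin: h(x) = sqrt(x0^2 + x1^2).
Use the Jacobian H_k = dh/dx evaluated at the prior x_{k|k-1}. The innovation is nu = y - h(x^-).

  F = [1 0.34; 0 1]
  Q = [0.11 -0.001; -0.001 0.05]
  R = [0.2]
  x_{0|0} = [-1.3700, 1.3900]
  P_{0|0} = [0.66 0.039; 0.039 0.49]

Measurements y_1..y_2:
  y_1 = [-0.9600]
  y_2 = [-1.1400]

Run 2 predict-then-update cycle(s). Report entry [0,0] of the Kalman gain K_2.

step 1: x^-=[-0.8974, 1.3900]  P^-=[0.8532 0.2046; 0.2046 0.5400]  H_jac=[-0.5424 0.8401]  S=[0.6457]  K=[-0.4505; 0.5308]  nu=[-2.6145]  x^+=[0.2804, 0.0023]  P^+=[0.7221 0.3590; 0.3590 0.3581]
step 2: x^-=[0.2812, 0.0023]  P^-=[1.1176 0.4797; 0.4797 0.4081]  H_jac=[1.0000 0.0083]  S=[1.3255]  K=[0.8461; 0.3645]  nu=[-1.4212]  x^+=[-0.9213, -0.5156]  P^+=[0.1686 0.0710; 0.0710 0.2320]

K[0,0] = 0.8461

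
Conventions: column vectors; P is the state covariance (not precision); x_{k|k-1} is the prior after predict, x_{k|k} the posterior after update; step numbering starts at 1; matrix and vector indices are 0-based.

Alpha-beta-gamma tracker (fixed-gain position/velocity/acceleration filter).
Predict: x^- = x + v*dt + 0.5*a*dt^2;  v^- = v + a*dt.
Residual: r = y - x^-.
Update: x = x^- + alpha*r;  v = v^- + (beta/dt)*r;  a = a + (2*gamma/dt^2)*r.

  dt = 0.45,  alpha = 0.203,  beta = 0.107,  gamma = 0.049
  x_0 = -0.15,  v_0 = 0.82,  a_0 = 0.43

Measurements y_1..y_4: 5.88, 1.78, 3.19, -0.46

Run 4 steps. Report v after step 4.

step 1: x_pred=0.2625  r=5.6175  x^+=1.4029  v^+=2.3492  a^+=3.1486
step 2: x_pred=2.7788  r=-0.9988  x^+=2.5761  v^+=3.5286  a^+=2.6652
step 3: x_pred=4.4338  r=-1.2438  x^+=4.1813  v^+=4.4322  a^+=2.0633
step 4: x_pred=6.3847  r=-6.8447  x^+=4.9952  v^+=3.7331  a^+=-1.2492

v_post = 3.7331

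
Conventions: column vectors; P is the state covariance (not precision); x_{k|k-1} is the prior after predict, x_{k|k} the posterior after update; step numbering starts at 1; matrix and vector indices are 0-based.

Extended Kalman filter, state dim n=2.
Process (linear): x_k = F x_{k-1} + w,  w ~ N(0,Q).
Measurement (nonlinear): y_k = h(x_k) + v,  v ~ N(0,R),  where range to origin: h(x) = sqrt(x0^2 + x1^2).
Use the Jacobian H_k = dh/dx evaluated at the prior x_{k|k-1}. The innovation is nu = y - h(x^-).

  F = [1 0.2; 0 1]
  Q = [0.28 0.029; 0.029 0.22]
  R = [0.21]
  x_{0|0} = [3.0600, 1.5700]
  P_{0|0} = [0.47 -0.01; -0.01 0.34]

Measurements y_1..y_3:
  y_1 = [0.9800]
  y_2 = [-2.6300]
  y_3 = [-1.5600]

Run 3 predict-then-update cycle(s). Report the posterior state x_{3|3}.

x_post = [0.1704, 0.9304]

step 1: x^-=[3.3740, 1.5700]  P^-=[0.7596 0.0870; 0.0870 0.5600]  H_jac=[0.9066 0.4219]  S=[1.0006]  K=[0.7249; 0.3149]  nu=[-2.7414]  x^+=[1.3867, 0.7066]  P^+=[0.2337 -0.1415; -0.1415 0.4608]
step 2: x^-=[1.5280, 0.7066]  P^-=[0.4756 -0.0203; -0.0203 0.6808]  H_jac=[0.9076 0.4198]  S=[0.7063]  K=[0.5991; 0.3785]  nu=[-4.3135]  x^+=[-1.0563, -0.9260]  P^+=[0.2221 -0.1805; -0.1805 0.5796]
step 3: x^-=[-1.2415, -0.9260]  P^-=[0.4531 -0.0355; -0.0355 0.7996]  H_jac=[-0.8016 -0.5979]  S=[0.7529]  K=[-0.4542; -0.5971]  nu=[-3.1088]  x^+=[0.1704, 0.9304]  P^+=[0.2978 -0.2397; -0.2397 0.5311]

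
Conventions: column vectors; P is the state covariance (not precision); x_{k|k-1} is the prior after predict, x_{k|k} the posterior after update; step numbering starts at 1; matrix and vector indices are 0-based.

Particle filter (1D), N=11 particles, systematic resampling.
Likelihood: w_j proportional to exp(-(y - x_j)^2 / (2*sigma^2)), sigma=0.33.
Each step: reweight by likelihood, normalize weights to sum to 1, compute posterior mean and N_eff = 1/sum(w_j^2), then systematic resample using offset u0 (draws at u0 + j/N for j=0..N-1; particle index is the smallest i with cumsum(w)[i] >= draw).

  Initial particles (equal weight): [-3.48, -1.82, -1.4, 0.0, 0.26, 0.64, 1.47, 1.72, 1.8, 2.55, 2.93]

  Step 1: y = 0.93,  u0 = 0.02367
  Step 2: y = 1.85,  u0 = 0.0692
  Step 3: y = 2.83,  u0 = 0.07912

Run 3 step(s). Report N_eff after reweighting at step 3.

N_eff = 5.7057

step 1: w=[0.0000, 0.0000, 0.0000, 0.0160, 0.1083, 0.5780, 0.2229, 0.0484, 0.0263, 0.0000, 0.0000]  mean=0.8565  Neff=2.5075  idx=[4, 4, 5, 5, 5, 5, 5, 5, 6, 6, 7]
step 2: w=[0.0000, 0.0000, 0.0006, 0.0006, 0.0006, 0.0006, 0.0006, 0.0006, 0.2625, 0.2625, 0.4713]  mean=1.5848  Neff=2.7781  idx=[8, 8, 8, 9, 9, 9, 10, 10, 10, 10, 10]
step 3: w=[0.0110, 0.0110, 0.0110, 0.0110, 0.0110, 0.0110, 0.1868, 0.1868, 0.1868, 0.1868, 0.1868]  mean=1.7035  Neff=5.7057  idx=[6, 6, 7, 7, 8, 8, 8, 9, 9, 10, 10]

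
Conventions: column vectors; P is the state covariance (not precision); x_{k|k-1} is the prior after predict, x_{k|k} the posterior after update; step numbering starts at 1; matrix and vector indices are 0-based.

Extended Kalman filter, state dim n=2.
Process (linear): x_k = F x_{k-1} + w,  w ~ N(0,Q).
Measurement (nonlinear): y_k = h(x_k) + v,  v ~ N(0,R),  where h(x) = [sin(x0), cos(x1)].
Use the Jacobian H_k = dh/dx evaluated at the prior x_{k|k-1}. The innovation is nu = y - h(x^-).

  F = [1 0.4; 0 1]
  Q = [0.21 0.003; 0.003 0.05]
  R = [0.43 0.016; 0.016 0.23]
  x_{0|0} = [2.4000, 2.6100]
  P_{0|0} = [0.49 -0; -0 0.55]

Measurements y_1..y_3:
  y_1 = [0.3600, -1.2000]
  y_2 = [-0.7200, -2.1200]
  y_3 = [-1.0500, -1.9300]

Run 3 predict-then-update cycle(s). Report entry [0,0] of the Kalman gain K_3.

step 1: x^-=[3.4440, 2.6100]  P^-=[0.7880 0.2230; 0.2230 0.6000]  H_jac=[-0.9546 0.0000; 0.0000 -0.5069]  S=[1.1481 0.1239; 0.1239 0.3842]  K=[-0.6459 -0.0859; -0.1036 -0.7583]  nu=[0.6578, -0.3380]  x^+=[3.0481, 2.7982]  P^+=[0.2924 0.0594; 0.0594 0.3473]
step 2: x^-=[4.1674, 2.7982]  P^-=[0.6055 0.2013; 0.2013 0.3973]  H_jac=[-0.5184 0.0000; 0.0000 -0.3367]  S=[0.5927 0.0511; 0.0511 0.2750]  K=[-0.5166 -0.1504; -0.1363 -0.4611]  nu=[0.1351, -1.1784]  x^+=[4.2748, 3.3231]  P^+=[0.4331 0.1273; 0.1273 0.3214]
step 3: x^-=[5.6040, 3.3231]  P^-=[0.7964 0.2588; 0.2588 0.3714]  H_jac=[0.7781 0.0000; 0.0000 0.1805]  S=[0.9122 0.0524; 0.0524 0.2421]  K=[0.6767 0.0466; 0.2075 0.2320]  nu=[-0.4219, -0.9464]  x^+=[5.2744, 3.0159]  P^+=[0.3749 0.1194; 0.1194 0.3141]

K[0,0] = 0.6767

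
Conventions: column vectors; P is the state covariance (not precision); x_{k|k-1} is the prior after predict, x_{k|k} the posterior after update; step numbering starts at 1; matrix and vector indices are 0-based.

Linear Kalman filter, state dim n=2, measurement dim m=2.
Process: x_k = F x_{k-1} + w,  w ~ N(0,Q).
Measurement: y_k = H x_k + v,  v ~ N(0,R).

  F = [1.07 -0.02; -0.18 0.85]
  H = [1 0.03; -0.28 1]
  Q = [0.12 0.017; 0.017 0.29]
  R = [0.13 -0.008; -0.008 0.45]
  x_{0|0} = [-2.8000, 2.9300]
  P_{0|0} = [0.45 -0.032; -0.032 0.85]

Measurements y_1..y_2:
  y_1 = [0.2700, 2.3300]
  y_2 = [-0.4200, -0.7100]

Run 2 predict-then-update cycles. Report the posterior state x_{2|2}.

x_post = [-0.3661, 0.5405]

step 1: x^-=[-3.0546, 2.9945]  P^-=[0.6369 -0.1133; -0.1133 0.9285]  S=[0.7609 -0.2709; -0.2709 1.4919]  K=[0.8157 -0.0474; 0.1248 0.6663]  nu=[3.2348, -1.5198]  x^+=[-0.3441, 2.3857]  P^+=[0.1064 0.0019; 0.0019 0.2994]
step 2: x^-=[-0.4159, 2.0898]  P^-=[0.2418 -0.0068; -0.0068 0.5092]  S=[0.3719 -0.0672; -0.0672 0.9819]  K=[0.6440 -0.0318; 0.1182 0.5286]  nu=[-0.0668, -2.9162]  x^+=[-0.3661, 0.5405]  P^+=[0.0839 0.0040; 0.0040 0.2380]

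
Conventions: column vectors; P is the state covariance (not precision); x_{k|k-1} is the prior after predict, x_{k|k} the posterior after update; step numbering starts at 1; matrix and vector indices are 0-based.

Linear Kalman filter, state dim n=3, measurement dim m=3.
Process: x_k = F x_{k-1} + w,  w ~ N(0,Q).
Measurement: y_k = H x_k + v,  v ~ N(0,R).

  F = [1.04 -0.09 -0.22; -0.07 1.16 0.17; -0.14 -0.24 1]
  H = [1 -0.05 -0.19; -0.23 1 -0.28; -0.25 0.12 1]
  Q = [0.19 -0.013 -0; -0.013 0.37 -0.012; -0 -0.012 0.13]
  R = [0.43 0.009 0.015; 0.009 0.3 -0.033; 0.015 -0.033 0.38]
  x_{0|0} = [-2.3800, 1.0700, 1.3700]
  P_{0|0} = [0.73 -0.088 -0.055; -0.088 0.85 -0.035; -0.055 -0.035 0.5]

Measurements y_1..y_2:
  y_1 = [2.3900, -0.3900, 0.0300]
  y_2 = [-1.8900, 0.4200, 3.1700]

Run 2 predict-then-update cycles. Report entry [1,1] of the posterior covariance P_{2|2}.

step 1: x^-=[-2.8729, 1.6407, 1.4464]  P^-=[1.0509 -0.2814 -0.2347; -0.2814 1.5336 -0.1777; -0.2347 -0.1777 0.7196]  S=[1.6247 -0.4690 -0.6638; -0.4690 2.1443 -0.0461; -0.6638 -0.0461 1.2789]  K=[0.6208 -0.0796 -0.0960; 0.0817 0.7892 0.1308; -0.0327 -0.1466 0.5696]  nu=[5.6198, -2.2865, -2.3315]  x^+=[1.0214, -0.0099, 0.2697]  P^+=[0.2747 0.0585 0.0371; 0.0585 0.2493 0.0096; 0.0371 0.0096 0.2289]
step 2: x^-=[1.0038, -0.0371, 0.1291]  P^-=[0.4727 0.0079 -0.0594; 0.0079 0.7068 -0.0411; -0.0594 -0.0411 0.3676]  S=[0.9388 -0.0863 -0.2355; -0.0863 1.0724 -0.0563; -0.2355 -0.0563 0.8067]  K=[0.4915 -0.0431 -0.0785; 0.0717 0.6802 0.1202; -0.0314 -0.1003 0.4518]  nu=[-2.8711, 0.7242, 3.2963]  x^+=[-0.6974, 0.6458, 1.6359]  P^+=[0.2175 0.0517 0.0271; 0.0517 0.2158 0.0113; 0.0271 0.0113 0.1800]

P_post[1,1] = 0.2158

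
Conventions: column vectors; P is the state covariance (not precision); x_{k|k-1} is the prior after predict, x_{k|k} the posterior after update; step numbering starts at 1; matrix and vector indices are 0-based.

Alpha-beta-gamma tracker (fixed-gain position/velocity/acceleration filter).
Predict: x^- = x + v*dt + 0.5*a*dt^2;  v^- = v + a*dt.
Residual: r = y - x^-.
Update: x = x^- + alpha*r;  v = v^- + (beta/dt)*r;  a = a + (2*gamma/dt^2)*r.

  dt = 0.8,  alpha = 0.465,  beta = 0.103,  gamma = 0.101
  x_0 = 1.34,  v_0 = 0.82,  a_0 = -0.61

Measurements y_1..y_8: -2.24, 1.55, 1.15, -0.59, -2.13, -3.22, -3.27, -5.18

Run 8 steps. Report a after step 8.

step 1: x_pred=1.8008  r=-4.0408  x^+=-0.0782  v^+=-0.1883  a^+=-1.8854
step 2: x_pred=-0.8321  r=2.3821  x^+=0.2756  v^+=-1.3899  a^+=-1.1335
step 3: x_pred=-1.1990  r=2.3490  x^+=-0.1067  v^+=-1.9942  a^+=-0.3921
step 4: x_pred=-1.8276  r=1.2376  x^+=-1.2521  v^+=-2.1486  a^+=-0.0015
step 5: x_pred=-2.9715  r=0.8415  x^+=-2.5802  v^+=-2.0414  a^+=0.2641
step 6: x_pred=-4.1288  r=0.9088  x^+=-3.7062  v^+=-1.7132  a^+=0.5509
step 7: x_pred=-4.9005  r=1.6305  x^+=-4.1423  v^+=-1.0625  a^+=1.0656
step 8: x_pred=-4.6513  r=-0.5287  x^+=-4.8971  v^+=-0.2781  a^+=0.8987

a_post = 0.8987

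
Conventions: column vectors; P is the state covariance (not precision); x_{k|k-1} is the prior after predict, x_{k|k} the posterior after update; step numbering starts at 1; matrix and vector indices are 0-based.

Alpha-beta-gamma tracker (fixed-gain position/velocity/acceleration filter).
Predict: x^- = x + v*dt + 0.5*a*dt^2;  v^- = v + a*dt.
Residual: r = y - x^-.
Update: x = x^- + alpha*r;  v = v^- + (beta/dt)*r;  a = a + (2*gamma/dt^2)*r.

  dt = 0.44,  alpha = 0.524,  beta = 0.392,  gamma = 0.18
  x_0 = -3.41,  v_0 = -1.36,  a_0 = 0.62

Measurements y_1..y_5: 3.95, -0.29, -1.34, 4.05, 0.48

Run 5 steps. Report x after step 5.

step 1: x_pred=-3.9484  r=7.8984  x^+=0.1904  v^+=5.9495  a^+=15.3071
step 2: x_pred=4.2899  r=-4.5799  x^+=1.8900  v^+=8.6044  a^+=6.7907
step 3: x_pred=6.3333  r=-7.6733  x^+=2.3125  v^+=4.7561  a^+=-7.4778
step 4: x_pred=3.6813  r=0.3687  x^+=3.8745  v^+=1.7943  a^+=-6.7922
step 5: x_pred=4.0065  r=-3.5265  x^+=2.1586  v^+=-4.3361  a^+=-13.3498

x_post = 2.1586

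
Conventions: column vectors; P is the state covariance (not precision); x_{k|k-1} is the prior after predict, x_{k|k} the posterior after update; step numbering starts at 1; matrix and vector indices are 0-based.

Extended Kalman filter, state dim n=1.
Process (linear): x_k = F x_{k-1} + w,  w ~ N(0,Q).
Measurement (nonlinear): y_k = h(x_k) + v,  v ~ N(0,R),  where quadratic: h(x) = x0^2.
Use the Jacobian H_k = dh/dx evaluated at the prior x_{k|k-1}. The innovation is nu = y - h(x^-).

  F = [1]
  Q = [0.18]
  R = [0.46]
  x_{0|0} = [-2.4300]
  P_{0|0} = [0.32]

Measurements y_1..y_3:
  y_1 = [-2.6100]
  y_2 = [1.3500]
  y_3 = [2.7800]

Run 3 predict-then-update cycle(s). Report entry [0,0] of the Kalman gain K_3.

step 1: x^-=[-2.4300]  P^-=[0.5000]  H_jac=[-4.8600]  S=[12.2698]  K=[-0.1980]  nu=[-8.5149]  x^+=[-0.7436]  P^+=[0.0187]
step 2: x^-=[-0.7436]  P^-=[0.1987]  H_jac=[-1.4873]  S=[0.8996]  K=[-0.3286]  nu=[0.7970]  x^+=[-1.0055]  P^+=[0.1016]
step 3: x^-=[-1.0055]  P^-=[0.2816]  H_jac=[-2.0110]  S=[1.5989]  K=[-0.3542]  nu=[1.7689]  x^+=[-1.6321]  P^+=[0.0810]

K[0,0] = -0.3542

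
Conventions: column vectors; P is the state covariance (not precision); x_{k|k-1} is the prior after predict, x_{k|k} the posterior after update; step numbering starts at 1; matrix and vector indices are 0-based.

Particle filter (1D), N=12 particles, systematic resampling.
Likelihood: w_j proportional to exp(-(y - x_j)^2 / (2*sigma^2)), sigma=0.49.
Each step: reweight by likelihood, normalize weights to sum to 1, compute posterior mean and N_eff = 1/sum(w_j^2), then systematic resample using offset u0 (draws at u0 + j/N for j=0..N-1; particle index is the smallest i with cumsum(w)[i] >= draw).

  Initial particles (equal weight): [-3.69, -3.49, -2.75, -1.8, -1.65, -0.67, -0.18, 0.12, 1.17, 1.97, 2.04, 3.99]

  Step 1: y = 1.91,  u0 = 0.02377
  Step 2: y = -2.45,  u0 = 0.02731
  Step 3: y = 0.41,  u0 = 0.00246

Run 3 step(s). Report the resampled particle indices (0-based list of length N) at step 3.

step 1: w=[0.0000, 0.0000, 0.0000, 0.0000, 0.0000, 0.0000, 0.0000, 0.0006, 0.1403, 0.4355, 0.4236, 0.0001]  mean=1.8864  Neff=2.5724  idx=[8, 8, 9, 9, 9, 9, 9, 10, 10, 10, 10, 10]
step 2: w=[0.5000, 0.5000, 0.0000, 0.0000, 0.0000, 0.0000, 0.0000, 0.0000, 0.0000, 0.0000, 0.0000, 0.0000]  mean=1.1700  Neff=2.0000  idx=[0, 0, 0, 0, 0, 0, 1, 1, 1, 1, 1, 1]
step 3: w=[0.0833, 0.0833, 0.0833, 0.0833, 0.0833, 0.0833, 0.0833, 0.0833, 0.0833, 0.0833, 0.0833, 0.0833]  mean=1.1700  Neff=12.0000  idx=[0, 1, 2, 3, 4, 5, 6, 7, 8, 9, 10, 11]

resampled_idx = [0, 1, 2, 3, 4, 5, 6, 7, 8, 9, 10, 11]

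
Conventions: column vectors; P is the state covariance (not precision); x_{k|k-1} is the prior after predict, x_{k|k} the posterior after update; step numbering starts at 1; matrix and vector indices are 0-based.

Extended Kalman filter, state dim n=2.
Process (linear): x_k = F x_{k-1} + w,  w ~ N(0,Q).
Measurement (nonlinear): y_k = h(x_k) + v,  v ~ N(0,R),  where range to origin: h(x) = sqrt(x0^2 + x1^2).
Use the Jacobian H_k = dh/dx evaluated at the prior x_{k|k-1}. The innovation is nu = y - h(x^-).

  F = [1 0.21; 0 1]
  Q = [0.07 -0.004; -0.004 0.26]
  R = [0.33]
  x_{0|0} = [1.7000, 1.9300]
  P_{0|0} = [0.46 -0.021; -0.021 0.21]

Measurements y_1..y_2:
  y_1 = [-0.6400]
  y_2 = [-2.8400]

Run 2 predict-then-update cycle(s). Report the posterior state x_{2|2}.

x_post = [-0.4545, -1.2728]

step 1: x^-=[2.1053, 1.9300]  P^-=[0.5304 0.0191; 0.0191 0.4700]  H_jac=[0.7371 0.6758]  S=[0.8519]  K=[0.4741; 0.3894]  nu=[-3.4961]  x^+=[0.4476, 0.5688]  P^+=[0.3389 -0.1382; -0.1382 0.3409]
step 2: x^-=[0.5671, 0.5688]  P^-=[0.3659 -0.0706; -0.0706 0.6009]  H_jac=[0.7061 0.7082]  S=[0.7432]  K=[0.2804; 0.5055]  nu=[-3.6432]  x^+=[-0.4545, -1.2728]  P^+=[0.3075 -0.1759; -0.1759 0.4110]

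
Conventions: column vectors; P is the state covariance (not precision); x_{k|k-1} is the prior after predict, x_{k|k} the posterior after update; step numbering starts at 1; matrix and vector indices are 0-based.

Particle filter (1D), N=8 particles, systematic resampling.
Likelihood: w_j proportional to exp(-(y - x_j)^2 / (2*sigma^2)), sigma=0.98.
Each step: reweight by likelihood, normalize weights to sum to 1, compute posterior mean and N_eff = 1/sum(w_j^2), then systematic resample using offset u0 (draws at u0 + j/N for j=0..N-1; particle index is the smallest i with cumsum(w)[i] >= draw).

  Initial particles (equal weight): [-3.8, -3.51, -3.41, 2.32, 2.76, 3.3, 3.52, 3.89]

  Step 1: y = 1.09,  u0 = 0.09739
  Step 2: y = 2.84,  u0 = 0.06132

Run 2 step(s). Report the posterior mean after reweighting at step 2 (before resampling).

step 1: w=[0.0000, 0.0000, 0.0000, 0.5475, 0.2818, 0.0947, 0.0556, 0.0203]  mean=2.6351  Neff=2.5532  idx=[3, 3, 3, 3, 4, 4, 5, 6]
step 2: w=[0.1215, 0.1215, 0.1215, 0.1215, 0.1394, 0.1394, 0.1253, 0.1099]  mean=2.6974  Neff=7.9560  idx=[0, 1, 2, 3, 4, 5, 6, 7]

post_mean = 2.6974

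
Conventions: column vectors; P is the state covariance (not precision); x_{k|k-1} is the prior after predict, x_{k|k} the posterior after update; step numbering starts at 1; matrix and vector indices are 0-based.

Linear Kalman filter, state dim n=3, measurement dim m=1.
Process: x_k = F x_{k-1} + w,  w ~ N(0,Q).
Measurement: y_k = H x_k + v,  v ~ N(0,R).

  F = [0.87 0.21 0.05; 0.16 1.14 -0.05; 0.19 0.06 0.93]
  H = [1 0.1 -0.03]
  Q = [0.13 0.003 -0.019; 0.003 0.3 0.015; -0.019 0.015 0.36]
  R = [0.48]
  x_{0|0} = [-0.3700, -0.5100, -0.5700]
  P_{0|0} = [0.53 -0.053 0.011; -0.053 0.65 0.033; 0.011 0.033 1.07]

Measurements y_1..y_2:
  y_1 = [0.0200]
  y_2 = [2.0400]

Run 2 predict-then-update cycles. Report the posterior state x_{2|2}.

step 1: x^-=[-0.4575, -0.6121, -0.6310]  P^-=[0.5448 0.1765 0.1372; 0.1765 1.1377 0.0502; 0.1372 0.0502 1.3133]  S=[1.0641]  K=[0.5247; 0.2714; 0.0967]  nu=[0.5198]  x^+=[-0.1848, -0.4710, -0.5808]  P^+=[0.2518 0.0250 0.0833; 0.0250 1.0593 0.0223; 0.0833 0.0223 1.3033]
step 2: x^-=[-0.2887, -0.5375, -0.6035]  P^-=[0.3874 0.3121 0.1715; 0.3121 1.6917 0.0754; 0.1715 0.0754 1.5326]  S=[0.9374]  K=[0.4411; 0.5110; 0.1419]  nu=[2.3644]  x^+=[0.7542, 0.6707, -0.2680]  P^+=[0.2050 0.1008 0.1128; 0.1008 1.4469 0.0074; 0.1128 0.0074 1.5138]

x_post = [0.7542, 0.6707, -0.2680]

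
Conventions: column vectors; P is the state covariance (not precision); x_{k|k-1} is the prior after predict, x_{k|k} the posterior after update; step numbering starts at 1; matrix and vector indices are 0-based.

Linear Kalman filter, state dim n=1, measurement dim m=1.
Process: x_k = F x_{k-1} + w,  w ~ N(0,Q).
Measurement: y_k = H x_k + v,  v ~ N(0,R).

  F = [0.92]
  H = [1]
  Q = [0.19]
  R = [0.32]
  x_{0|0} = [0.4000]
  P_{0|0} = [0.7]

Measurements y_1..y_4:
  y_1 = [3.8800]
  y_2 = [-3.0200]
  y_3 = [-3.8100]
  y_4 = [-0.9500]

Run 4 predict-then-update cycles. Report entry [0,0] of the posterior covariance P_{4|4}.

step 1: x^-=[0.3680]  P^-=[0.7825]  S=[1.1025]  K=[0.7097]  nu=[3.5120]  x^+=[2.8606]  P^+=[0.2271]
step 2: x^-=[2.6318]  P^-=[0.3822]  S=[0.7022]  K=[0.5443]  nu=[-5.6518]  x^+=[-0.4445]  P^+=[0.1742]
step 3: x^-=[-0.4090]  P^-=[0.3374]  S=[0.6574]  K=[0.5133]  nu=[-3.4010]  x^+=[-2.1546]  P^+=[0.1642]
step 4: x^-=[-1.9822]  P^-=[0.3290]  S=[0.6490]  K=[0.5069]  nu=[1.0322]  x^+=[-1.4589]  P^+=[0.1622]

P_post[0,0] = 0.1622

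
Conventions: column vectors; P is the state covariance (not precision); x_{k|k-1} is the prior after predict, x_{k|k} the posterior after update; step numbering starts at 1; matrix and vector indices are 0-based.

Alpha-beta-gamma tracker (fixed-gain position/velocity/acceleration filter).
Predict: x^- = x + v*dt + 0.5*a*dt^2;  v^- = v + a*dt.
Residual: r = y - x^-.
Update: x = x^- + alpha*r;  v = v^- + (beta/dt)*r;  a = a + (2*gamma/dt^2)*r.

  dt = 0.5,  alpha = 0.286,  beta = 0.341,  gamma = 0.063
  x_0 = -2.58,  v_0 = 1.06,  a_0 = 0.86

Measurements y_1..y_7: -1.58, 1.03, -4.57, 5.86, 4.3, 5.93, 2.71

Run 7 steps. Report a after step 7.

a_post = -1.6452

step 1: x_pred=-1.9425  r=0.3625  x^+=-1.8388  v^+=1.7372  a^+=1.0427
step 2: x_pred=-0.8399  r=1.8699  x^+=-0.3051  v^+=3.5338  a^+=1.9851
step 3: x_pred=1.7100  r=-6.2800  x^+=-0.0861  v^+=0.2435  a^+=-1.1800
step 4: x_pred=-0.1119  r=5.9719  x^+=1.5961  v^+=3.7263  a^+=1.8298
step 5: x_pred=3.6880  r=0.6120  x^+=3.8630  v^+=5.0586  a^+=2.1383
step 6: x_pred=6.6596  r=-0.7296  x^+=6.4509  v^+=5.6302  a^+=1.7706
step 7: x_pred=9.4874  r=-6.7774  x^+=7.5490  v^+=1.8933  a^+=-1.6452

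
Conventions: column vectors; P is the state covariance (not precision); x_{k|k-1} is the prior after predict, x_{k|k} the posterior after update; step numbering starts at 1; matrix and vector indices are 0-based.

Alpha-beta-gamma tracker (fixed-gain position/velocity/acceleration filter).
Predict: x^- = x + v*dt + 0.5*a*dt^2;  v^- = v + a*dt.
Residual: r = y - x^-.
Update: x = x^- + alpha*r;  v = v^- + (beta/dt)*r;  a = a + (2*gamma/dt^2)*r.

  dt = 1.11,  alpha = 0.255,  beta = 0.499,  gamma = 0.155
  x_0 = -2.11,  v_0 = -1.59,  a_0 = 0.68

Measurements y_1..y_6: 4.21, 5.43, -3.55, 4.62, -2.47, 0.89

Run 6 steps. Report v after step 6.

step 1: x_pred=-3.4560  r=7.6660  x^+=-1.5012  v^+=2.6110  a^+=2.6088
step 2: x_pred=3.0042  r=2.4258  x^+=3.6228  v^+=6.5973  a^+=3.2191
step 3: x_pred=12.9289  r=-16.4789  x^+=8.7268  v^+=2.7624  a^+=-0.9270
step 4: x_pred=11.2220  r=-6.6020  x^+=9.5385  v^+=-1.2345  a^+=-2.5881
step 5: x_pred=6.5738  r=-9.0438  x^+=4.2676  v^+=-8.1729  a^+=-4.8635
step 6: x_pred=-7.8006  r=8.6906  x^+=-5.5845  v^+=-9.6646  a^+=-2.6770

v_post = -9.6646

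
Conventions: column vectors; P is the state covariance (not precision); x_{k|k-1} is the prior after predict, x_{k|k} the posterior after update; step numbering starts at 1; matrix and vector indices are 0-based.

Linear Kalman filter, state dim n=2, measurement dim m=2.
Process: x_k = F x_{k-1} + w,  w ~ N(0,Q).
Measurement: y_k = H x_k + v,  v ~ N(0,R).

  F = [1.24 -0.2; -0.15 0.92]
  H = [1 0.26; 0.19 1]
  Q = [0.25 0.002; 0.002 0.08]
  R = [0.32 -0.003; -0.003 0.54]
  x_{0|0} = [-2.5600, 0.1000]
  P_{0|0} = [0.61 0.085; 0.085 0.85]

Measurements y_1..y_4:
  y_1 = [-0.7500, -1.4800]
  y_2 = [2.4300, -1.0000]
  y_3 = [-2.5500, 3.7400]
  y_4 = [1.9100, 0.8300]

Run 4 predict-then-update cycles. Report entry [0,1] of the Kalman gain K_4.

K[0,1] = -0.0815

step 1: x^-=[-3.1944, 0.4760]  P^-=[1.1798 -0.1683; -0.1683 0.7897]  S=[1.4656 0.2498; 0.2498 1.3083]  K=[0.7937 -0.1089; -0.0760 0.5937]  nu=[2.3206, -1.3491]  x^+=[-1.2057, -0.5012]  P^+=[0.2842 -0.1152; -0.1152 0.3427]
step 2: x^-=[-1.3948, -0.2802]  P^-=[0.7579 -0.2488; -0.2488 0.4082]  S=[0.9761 -0.0139; -0.0139 0.8811]  K=[0.7086 -0.1077; -0.1403 0.4075]  nu=[3.8977, -0.4548]  x^+=[1.4162, -1.0124]  P^+=[0.2554 -0.1088; -0.1088 0.2411]
step 3: x^-=[1.9585, -1.1439]  P^-=[0.7063 -0.2173; -0.2173 0.3199]  S=[0.9349 -0.0136; -0.0136 0.8028]  K=[0.6937 -0.0917; -0.1384 0.3447]  nu=[-4.2111, 4.5117]  x^+=[-1.3764, 0.9941]  P^+=[0.2479 -0.0987; -0.0987 0.2053]
step 4: x^-=[-1.9055, 1.1210]  P^-=[0.6884 -0.1974; -0.1974 0.2866]  S=[0.9251 -0.0049; -0.0049 0.7764]  K=[0.6882 -0.0815; -0.1312 0.3200]  nu=[3.5240, 0.0710]  x^+=[0.5139, 0.6814]  P^+=[0.2445 -0.0925; -0.0925 0.1908]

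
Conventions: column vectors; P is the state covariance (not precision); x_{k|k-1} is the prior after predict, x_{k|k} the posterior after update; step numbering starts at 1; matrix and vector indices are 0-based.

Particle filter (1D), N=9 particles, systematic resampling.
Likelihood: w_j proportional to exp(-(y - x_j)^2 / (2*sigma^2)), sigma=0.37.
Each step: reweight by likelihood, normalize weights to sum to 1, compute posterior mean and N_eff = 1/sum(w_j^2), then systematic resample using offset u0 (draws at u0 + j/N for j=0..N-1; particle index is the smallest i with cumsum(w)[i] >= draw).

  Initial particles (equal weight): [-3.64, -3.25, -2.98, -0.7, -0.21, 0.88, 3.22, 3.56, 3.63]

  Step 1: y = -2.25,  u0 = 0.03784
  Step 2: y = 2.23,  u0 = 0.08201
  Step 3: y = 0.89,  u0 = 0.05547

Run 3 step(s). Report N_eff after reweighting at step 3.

step 1: w=[0.0051, 0.1528, 0.8412, 0.0009, 0.0000, 0.0000, 0.0000, 0.0000, 0.0000]  mean=-3.0225  Neff=1.3679  idx=[1, 1, 2, 2, 2, 2, 2, 2, 2]
step 2: w=[0.0000, 0.0000, 0.1429, 0.1429, 0.1429, 0.1429, 0.1429, 0.1429, 0.1429]  mean=-2.9800  Neff=7.0001  idx=[2, 3, 4, 4, 5, 6, 7, 8, 8]
step 3: w=[0.1111, 0.1111, 0.1111, 0.1111, 0.1111, 0.1111, 0.1111, 0.1111, 0.1111]  mean=-2.9800  Neff=9.0000  idx=[0, 1, 2, 3, 4, 5, 6, 7, 8]

N_eff = 9.0000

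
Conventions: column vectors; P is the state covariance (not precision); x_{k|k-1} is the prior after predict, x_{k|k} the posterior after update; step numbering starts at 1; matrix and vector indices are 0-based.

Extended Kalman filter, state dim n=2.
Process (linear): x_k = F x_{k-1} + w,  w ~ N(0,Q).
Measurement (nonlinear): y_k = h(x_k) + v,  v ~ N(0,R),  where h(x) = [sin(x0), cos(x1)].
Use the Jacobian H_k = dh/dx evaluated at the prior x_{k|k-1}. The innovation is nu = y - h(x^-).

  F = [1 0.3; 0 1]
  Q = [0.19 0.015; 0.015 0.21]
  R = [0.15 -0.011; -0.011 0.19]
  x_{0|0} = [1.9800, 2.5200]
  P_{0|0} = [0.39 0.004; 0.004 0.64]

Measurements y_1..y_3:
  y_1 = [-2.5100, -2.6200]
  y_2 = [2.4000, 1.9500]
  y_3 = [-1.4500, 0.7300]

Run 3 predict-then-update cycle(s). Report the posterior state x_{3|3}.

step 1: x^-=[2.7360, 2.5200]  P^-=[0.6400 0.2110; 0.2110 0.8500]  H_jac=[-0.9189 0.0000; 0.0000 -0.5823]  S=[0.6904 0.1019; 0.1019 0.4782]  K=[-0.8403 -0.0779; -0.1322 -1.0068]  nu=[-2.9046, -1.8070]  x^+=[5.3175, 4.7234]  P^+=[0.1362 0.0095; 0.0095 0.3260]
step 2: x^-=[6.7346, 4.7234]  P^-=[0.3613 0.1223; 0.1223 0.5360]  H_jac=[0.8998 0.0000; 0.0000 0.9999]  S=[0.4426 0.0991; 0.0991 0.7259]  K=[0.7189 0.0704; 0.0861 0.7266]  nu=[1.9638, 1.9390]  x^+=[8.2828, 6.3013]  P^+=[0.1190 0.0055; 0.0055 0.1371]
step 3: x^-=[10.1732, 6.3013]  P^-=[0.3246 0.0616; 0.0616 0.3471]  H_jac=[-0.7328 0.0000; 0.0000 -0.0181]  S=[0.3243 -0.0102; -0.0102 0.1901]  K=[-0.7349 -0.0452; -0.1405 -0.0405]  nu=[-0.7695, -0.2698]  x^+=[10.7509, 6.4203]  P^+=[0.1497 0.0281; 0.0281 0.3405]

x_post = [10.7509, 6.4203]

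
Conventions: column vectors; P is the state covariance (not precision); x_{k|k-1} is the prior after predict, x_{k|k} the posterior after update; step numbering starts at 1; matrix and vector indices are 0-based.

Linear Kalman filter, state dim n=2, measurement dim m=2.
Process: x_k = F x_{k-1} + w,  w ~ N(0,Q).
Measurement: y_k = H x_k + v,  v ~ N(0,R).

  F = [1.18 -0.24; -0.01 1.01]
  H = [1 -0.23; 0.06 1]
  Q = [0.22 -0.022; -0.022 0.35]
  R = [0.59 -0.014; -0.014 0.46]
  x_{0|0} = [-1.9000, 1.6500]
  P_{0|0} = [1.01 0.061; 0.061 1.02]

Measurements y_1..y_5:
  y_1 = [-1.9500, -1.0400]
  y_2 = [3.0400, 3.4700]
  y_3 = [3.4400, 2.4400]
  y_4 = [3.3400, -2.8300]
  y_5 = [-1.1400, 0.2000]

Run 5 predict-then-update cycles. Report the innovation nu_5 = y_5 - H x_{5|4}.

innov = [-5.0059, 1.0004]

step 1: x^-=[-2.6380, 1.6855]  P^-=[1.6505 -0.2083; -0.2083 1.3894]  S=[2.4099 -0.4400; -0.4400 1.8303]  K=[0.7257 0.1147; -0.0855 0.7317]  nu=[1.0757, -2.5672]  x^+=[-2.1519, -0.2849]  P^+=[0.4304 0.0168; 0.0168 0.3368]
step 2: x^-=[-2.4709, -0.2662]  P^-=[0.8292 -0.0887; -0.0887 0.6933]  S=[1.4967 -0.2111; -0.2111 1.1456]  K=[0.5779 0.0725; -0.0832 0.5852]  nu=[5.4497, 3.8845]  x^+=[0.9603, 1.5533]  P^+=[0.3411 0.0048; 0.0048 0.2701]
step 3: x^-=[0.7604, 1.5592]  P^-=[0.7077 -0.0857; -0.0857 0.6254]  S=[1.3702 -0.1999; -0.1999 1.0777]  K=[0.5396 0.0600; -0.0859 0.5596]  nu=[3.0383, 0.8352]  x^+=[2.4500, 1.7656]  P^+=[0.3178 0.0010; 0.0010 0.2586]
step 4: x^-=[2.4672, 1.7588]  P^-=[0.6768 -0.0873; -0.0873 0.6138]  S=[1.3394 -0.2006; -0.2006 1.0657]  K=[0.5286 0.0557; -0.0875 0.5545]  nu=[1.2773, -4.7368]  x^+=[2.8785, -0.9797]  P^+=[0.3110 -0.0004; -0.0004 0.2563]
step 5: x^-=[3.6317, -1.0183]  P^-=[0.6681 -0.0883; -0.0883 0.6115]  S=[1.3310 -0.2017; -0.2017 1.0633]  K=[0.5254 0.0543; -0.0882 0.5534]  nu=[-5.0059, 1.0004]  x^+=[1.0559, -0.0233]  P^+=[0.3090 -0.0009; -0.0009 0.2559]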